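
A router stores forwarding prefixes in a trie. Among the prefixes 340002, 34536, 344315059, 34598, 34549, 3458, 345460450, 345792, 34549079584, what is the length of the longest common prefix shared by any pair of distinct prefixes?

5

Look for the deepest trie node that still has at least two words in its subtree.
"34549" and "34549079584" agree on "34549" (5 characters) before diverging; nothing deeper is shared.
Longest shared-prefix length: 5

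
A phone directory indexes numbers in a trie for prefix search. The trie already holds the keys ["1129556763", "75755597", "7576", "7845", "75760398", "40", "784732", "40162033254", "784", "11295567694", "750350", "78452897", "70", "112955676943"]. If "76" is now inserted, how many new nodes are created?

"7" is already a path in the trie; the remaining "6" must be added.
Each of the 1 remaining characters creates one node.

1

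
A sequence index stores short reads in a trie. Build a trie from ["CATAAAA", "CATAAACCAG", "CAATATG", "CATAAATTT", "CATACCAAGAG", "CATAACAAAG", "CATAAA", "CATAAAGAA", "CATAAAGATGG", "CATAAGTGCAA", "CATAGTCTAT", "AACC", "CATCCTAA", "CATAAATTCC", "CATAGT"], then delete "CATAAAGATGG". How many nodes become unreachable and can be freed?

3

Walk "CATAAAGATGG" from the leaf back toward the root, removing each node that no remaining word uses.
The suffix "TGG" (3 nodes) is used only by "CATAAAGATGG"; the node for "CATAAAGA" still has the child "A", so pruning stops there.
Nodes removed: 3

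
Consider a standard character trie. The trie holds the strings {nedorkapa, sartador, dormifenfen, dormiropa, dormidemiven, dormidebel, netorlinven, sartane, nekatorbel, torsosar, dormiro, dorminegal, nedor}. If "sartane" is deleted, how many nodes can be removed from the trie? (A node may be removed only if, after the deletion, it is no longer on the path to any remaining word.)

2

Walk "sartane" from the leaf back toward the root, removing each node that no remaining word uses.
The suffix "ne" (2 nodes) is used only by "sartane"; the node for "sarta" still has the child "d", so pruning stops there.
Nodes removed: 2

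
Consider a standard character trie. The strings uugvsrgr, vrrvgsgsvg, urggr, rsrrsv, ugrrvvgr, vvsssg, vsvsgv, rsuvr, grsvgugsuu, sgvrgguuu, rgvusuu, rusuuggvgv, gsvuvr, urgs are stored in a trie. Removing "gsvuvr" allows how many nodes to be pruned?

A node on "gsvuvr"'s path can go only if nothing else ends at it or branches off below it.
The suffix "svuvr" (5 nodes) is used only by "gsvuvr"; the node for "g" still has the child "r", so pruning stops there.
Nodes removed: 5

5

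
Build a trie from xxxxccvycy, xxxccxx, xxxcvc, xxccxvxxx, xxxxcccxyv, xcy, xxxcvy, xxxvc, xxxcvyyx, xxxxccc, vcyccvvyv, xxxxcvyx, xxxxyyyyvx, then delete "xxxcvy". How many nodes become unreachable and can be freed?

After clearing the end-marker at "xxxcvy", prune upward until reaching a node still needed by another word.
Every node on "xxxcvy" is still needed (e.g. by "xxxcvyyx"), so nothing is freed.
Nodes removed: 0

0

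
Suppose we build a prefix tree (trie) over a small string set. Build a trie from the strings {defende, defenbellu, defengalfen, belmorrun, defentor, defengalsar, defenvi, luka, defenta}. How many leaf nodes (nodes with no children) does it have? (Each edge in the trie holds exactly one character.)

Leaves are exactly the stored words that no other stored word extends.
Those words: "belmorrun", "defenbellu", "defende", "defengalfen", "defengalsar", "defenta", "defentor", "defenvi", "luka"
Leaf count: 9

9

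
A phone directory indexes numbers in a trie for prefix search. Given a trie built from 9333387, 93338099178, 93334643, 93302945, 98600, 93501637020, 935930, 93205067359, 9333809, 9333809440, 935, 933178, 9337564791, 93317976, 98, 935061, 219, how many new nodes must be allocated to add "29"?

1

Walking "29" from the root, the first 1 characters ("2") follow existing edges; "9" is the first miss.
New nodes needed: |"29"| − 1 = 2 − 1 = 1.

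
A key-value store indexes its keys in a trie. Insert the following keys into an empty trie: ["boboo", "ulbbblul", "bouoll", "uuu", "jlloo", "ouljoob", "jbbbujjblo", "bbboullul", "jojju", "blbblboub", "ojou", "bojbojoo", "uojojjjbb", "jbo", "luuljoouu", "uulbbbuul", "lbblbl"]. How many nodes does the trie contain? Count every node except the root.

Insert word by word; a character creates a node only if that edge doesn't already exist:
  "boboo" → 5 new (b, o, b, o, o)
  "ulbbblul" → 8 new (u, l, b, b, b, l, u, l)
  "bouoll" → prefix "bo" already present; 4 new (u, o, l, l)
  "uuu" → prefix "u" already present; 2 new (u, u)
  "jlloo" → 5 new (j, l, l, o, o)
  "ouljoob" → 7 new (o, u, l, j, o, o, b)
  "jbbbujjblo" → prefix "j" already present; 9 new (b, b, b, u, j, j, b, l, o)
  "bbboullul" → prefix "b" already present; 8 new (b, b, o, u, l, l, u, l)
  "jojju" → prefix "j" already present; 4 new (o, j, j, u)
  "blbblboub" → prefix "b" already present; 8 new (l, b, b, l, b, o, u, b)
  "ojou" → prefix "o" already present; 3 new (j, o, u)
  "bojbojoo" → prefix "bo" already present; 6 new (j, b, o, j, o, o)
  "uojojjjbb" → prefix "u" already present; 8 new (o, j, o, j, j, j, b, b)
  "jbo" → prefix "jb" already present; 1 new (o)
  "luuljoouu" → 9 new (l, u, u, l, j, o, o, u, u)
  "uulbbbuul" → prefix "uu" already present; 7 new (l, b, b, b, u, u, l)
  "lbblbl" → prefix "l" already present; 5 new (b, b, l, b, l)
Total nodes = 5 + 8 + 4 + 2 + 5 + 7 + 9 + 8 + 4 + 8 + 3 + 6 + 8 + 1 + 9 + 7 + 5 = 99

99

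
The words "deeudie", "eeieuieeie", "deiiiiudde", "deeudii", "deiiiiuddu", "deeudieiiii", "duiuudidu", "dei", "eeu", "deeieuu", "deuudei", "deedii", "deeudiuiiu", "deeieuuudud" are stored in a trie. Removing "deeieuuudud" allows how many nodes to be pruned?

A node on "deeieuuudud"'s path can go only if nothing else ends at it or branches off below it.
The suffix "udud" (4 nodes) is used only by "deeieuuudud"; "deeieuu" is itself a stored word, so pruning stops there.
Nodes removed: 4

4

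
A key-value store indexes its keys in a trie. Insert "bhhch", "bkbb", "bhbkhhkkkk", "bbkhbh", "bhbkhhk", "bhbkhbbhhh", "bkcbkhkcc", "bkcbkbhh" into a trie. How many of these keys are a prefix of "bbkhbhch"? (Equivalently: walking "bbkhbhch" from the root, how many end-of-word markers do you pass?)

Check each prefix of "bbkhbhch" against the stored set — each match is an end-marker on the path.
Prefixes of the query that are stored words: "bbkhbh"
Count: 1

1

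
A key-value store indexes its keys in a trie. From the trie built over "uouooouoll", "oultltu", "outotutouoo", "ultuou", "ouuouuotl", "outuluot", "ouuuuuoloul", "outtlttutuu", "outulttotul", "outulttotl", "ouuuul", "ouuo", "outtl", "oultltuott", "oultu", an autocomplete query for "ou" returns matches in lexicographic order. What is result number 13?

Words with prefix "ou", in lexicographic order: "oultltu", "oultltuott", "oultu", "outotutouoo", "outtl", "outtlttutuu", "outulttotl", "outulttotul", "outuluot", "ouuo", "ouuouuotl", "ouuuul", "ouuuuuoloul"
Position 13: ouuuuuoloul

ouuuuuoloul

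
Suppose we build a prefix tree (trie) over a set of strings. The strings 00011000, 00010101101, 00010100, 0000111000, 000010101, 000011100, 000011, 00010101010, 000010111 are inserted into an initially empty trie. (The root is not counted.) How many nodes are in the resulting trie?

32

Insert word by word; a character creates a node only if that edge doesn't already exist:
  "00011000" → 8 new (0, 0, 0, 1, 1, 0, 0, 0)
  "00010101101" → prefix "0001" already present; 7 new (0, 1, 0, 1, 1, 0, 1)
  "00010100" → prefix "0001010" already present; 1 new (0)
  "0000111000" → prefix "000" already present; 7 new (0, 1, 1, 1, 0, 0, 0)
  "000010101" → prefix "00001" already present; 4 new (0, 1, 0, 1)
  "000011100" → prefix "000011100" already present; 0 new (none)
  "000011" → prefix "000011" already present; 0 new (none)
  "00010101010" → prefix "00010101" already present; 3 new (0, 1, 0)
  "000010111" → prefix "0000101" already present; 2 new (1, 1)
Total nodes = 8 + 7 + 1 + 7 + 4 + 0 + 0 + 3 + 2 = 32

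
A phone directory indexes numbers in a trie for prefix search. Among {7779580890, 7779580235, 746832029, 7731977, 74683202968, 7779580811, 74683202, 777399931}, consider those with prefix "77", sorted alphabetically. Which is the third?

7779580235

Words with prefix "77", in lexicographic order: "7731977", "777399931", "7779580235", "7779580811", "7779580890"
Position 3: 7779580235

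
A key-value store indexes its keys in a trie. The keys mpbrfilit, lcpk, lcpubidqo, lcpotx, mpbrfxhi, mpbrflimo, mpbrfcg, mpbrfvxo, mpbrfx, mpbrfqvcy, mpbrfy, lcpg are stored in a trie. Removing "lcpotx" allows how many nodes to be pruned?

3

A node on "lcpotx"'s path can go only if nothing else ends at it or branches off below it.
The suffix "otx" (3 nodes) is used only by "lcpotx"; the node for "lcp" still has the child "k", so pruning stops there.
Nodes removed: 3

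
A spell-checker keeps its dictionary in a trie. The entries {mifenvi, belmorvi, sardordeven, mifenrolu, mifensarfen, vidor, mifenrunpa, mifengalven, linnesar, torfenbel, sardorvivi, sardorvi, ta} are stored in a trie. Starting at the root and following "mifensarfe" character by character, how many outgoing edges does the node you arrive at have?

Follow the path "mifensarfe" to its node, then look at its outgoing edges.
Characters that immediately follow "mifensarfe" among the stored strings: {n}.
That node has 1 child edge.

1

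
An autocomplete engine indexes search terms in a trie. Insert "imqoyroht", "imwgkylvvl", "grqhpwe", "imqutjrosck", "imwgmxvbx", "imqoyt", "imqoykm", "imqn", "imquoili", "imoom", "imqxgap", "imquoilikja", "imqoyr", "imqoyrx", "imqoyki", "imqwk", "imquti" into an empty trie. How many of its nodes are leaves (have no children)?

15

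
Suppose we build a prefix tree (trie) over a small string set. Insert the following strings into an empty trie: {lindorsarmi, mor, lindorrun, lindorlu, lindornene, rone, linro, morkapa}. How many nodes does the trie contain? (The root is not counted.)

Trie structure (* marks end of a word):
(root)
├─ l
│  └─ i
│     └─ n
│        ├─ d
│        │  └─ o
│        │     └─ r
│        │        ├─ l
│        │        │  └─ u *
│        │        ├─ n
│        │        │  └─ e
│        │        │     └─ n
│        │        │        └─ e *
│        │        ├─ r
│        │        │  └─ u
│        │        │     └─ n *
│        │        └─ s
│        │           └─ a
│        │              └─ r
│        │                 └─ m
│        │                    └─ i *
│        └─ r
│           └─ o *
├─ m
│  └─ o
│     └─ r *
│        └─ k
│           └─ a
│              └─ p
│                 └─ a *
└─ r
   └─ o
      └─ n
         └─ e *
Counting every labelled node above: 33.

33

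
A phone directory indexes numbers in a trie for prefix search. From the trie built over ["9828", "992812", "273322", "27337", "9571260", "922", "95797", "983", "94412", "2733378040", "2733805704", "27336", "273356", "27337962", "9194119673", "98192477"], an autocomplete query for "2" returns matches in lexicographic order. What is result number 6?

27337962

DFS of the "2" subtree visits, in order: "273322", "2733378040", "273356", "27336", "27337", "27337962", "2733805704"
Position 6: 27337962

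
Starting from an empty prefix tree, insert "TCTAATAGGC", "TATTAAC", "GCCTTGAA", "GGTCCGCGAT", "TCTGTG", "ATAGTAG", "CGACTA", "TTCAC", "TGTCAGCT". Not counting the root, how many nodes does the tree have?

60

Insert word by word; a character creates a node only if that edge doesn't already exist:
  "TCTAATAGGC" → 10 new (T, C, T, A, A, T, A, G, G, C)
  "TATTAAC" → prefix "T" already present; 6 new (A, T, T, A, A, C)
  "GCCTTGAA" → 8 new (G, C, C, T, T, G, A, A)
  "GGTCCGCGAT" → prefix "G" already present; 9 new (G, T, C, C, G, C, G, A, T)
  "TCTGTG" → prefix "TCT" already present; 3 new (G, T, G)
  "ATAGTAG" → 7 new (A, T, A, G, T, A, G)
  "CGACTA" → 6 new (C, G, A, C, T, A)
  "TTCAC" → prefix "T" already present; 4 new (T, C, A, C)
  "TGTCAGCT" → prefix "T" already present; 7 new (G, T, C, A, G, C, T)
Total nodes = 10 + 6 + 8 + 9 + 3 + 7 + 6 + 4 + 7 = 60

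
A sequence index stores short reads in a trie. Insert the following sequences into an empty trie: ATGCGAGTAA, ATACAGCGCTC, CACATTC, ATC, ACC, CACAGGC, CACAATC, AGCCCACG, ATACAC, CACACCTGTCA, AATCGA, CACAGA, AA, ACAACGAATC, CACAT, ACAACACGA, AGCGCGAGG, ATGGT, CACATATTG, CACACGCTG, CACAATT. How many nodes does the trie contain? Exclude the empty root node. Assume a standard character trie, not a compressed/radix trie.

85

For each word, the new-node count is its length minus the longest prefix already in the trie:
  "ATGCGAGTAA" → 10 new (A, T, G, C, G, A, G, T, A, A)
  "ATACAGCGCTC" → prefix "AT" already present; 9 new (A, C, A, G, C, G, C, T, C)
  "CACATTC" → 7 new (C, A, C, A, T, T, C)
  "ATC" → prefix "AT" already present; 1 new (C)
  "ACC" → prefix "A" already present; 2 new (C, C)
  "CACAGGC" → prefix "CACA" already present; 3 new (G, G, C)
  "CACAATC" → prefix "CACA" already present; 3 new (A, T, C)
  "AGCCCACG" → prefix "A" already present; 7 new (G, C, C, C, A, C, G)
  "ATACAC" → prefix "ATACA" already present; 1 new (C)
  "CACACCTGTCA" → prefix "CACA" already present; 7 new (C, C, T, G, T, C, A)
  "AATCGA" → prefix "A" already present; 5 new (A, T, C, G, A)
  "CACAGA" → prefix "CACAG" already present; 1 new (A)
  "AA" → prefix "AA" already present; 0 new (none)
  "ACAACGAATC" → prefix "AC" already present; 8 new (A, A, C, G, A, A, T, C)
  "CACAT" → prefix "CACAT" already present; 0 new (none)
  "ACAACACGA" → prefix "ACAAC" already present; 4 new (A, C, G, A)
  "AGCGCGAGG" → prefix "AGC" already present; 6 new (G, C, G, A, G, G)
  "ATGGT" → prefix "ATG" already present; 2 new (G, T)
  "CACATATTG" → prefix "CACAT" already present; 4 new (A, T, T, G)
  "CACACGCTG" → prefix "CACAC" already present; 4 new (G, C, T, G)
  "CACAATT" → prefix "CACAAT" already present; 1 new (T)
Total nodes = 10 + 9 + 7 + 1 + 2 + 3 + 3 + 7 + 1 + 7 + 5 + 1 + 0 + 8 + 0 + 4 + 6 + 2 + 4 + 4 + 1 = 85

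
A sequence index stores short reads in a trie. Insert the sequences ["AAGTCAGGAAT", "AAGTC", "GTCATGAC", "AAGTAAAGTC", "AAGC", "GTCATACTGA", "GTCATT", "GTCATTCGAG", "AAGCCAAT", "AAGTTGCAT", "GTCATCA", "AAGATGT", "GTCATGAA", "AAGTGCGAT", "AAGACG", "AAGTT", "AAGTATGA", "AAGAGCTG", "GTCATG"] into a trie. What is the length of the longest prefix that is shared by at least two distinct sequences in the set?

7

Equivalently: take the maximum, over all pairs, of their longest common prefix length.
e.g. "GTCATGAA" and "GTCATGAC" share the prefix "GTCATGA" of length 7; no pair shares a longer one.
Longest shared-prefix length: 7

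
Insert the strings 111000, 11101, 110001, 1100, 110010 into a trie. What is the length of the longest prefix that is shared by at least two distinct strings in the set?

The deepest shared node is where two words last agree before diverging.
"1100" and "110001" agree on "1100" (4 characters) before diverging; nothing deeper is shared.
Longest shared-prefix length: 4

4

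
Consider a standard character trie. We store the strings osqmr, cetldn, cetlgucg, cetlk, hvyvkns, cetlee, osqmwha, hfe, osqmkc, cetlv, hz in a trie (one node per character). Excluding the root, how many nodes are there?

Trace insertions, counting only characters that open a new branch:
  "osqmr" → 5 new (o, s, q, m, r)
  "cetldn" → 6 new (c, e, t, l, d, n)
  "cetlgucg" → prefix "cetl" already present; 4 new (g, u, c, g)
  "cetlk" → prefix "cetl" already present; 1 new (k)
  "hvyvkns" → 7 new (h, v, y, v, k, n, s)
  "cetlee" → prefix "cetl" already present; 2 new (e, e)
  "osqmwha" → prefix "osqm" already present; 3 new (w, h, a)
  "hfe" → prefix "h" already present; 2 new (f, e)
  "osqmkc" → prefix "osqm" already present; 2 new (k, c)
  "cetlv" → prefix "cetl" already present; 1 new (v)
  "hz" → prefix "h" already present; 1 new (z)
Total nodes = 5 + 6 + 4 + 1 + 7 + 2 + 3 + 2 + 2 + 1 + 1 = 34

34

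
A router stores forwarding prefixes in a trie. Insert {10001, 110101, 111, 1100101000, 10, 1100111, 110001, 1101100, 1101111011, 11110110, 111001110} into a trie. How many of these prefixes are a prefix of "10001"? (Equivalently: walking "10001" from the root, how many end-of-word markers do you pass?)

Walk "10001" from the root; an end-of-word marker is hit whenever a stored word is a prefix of "10001".
Prefixes of the query that are stored words: "10", "10001"
Count: 2

2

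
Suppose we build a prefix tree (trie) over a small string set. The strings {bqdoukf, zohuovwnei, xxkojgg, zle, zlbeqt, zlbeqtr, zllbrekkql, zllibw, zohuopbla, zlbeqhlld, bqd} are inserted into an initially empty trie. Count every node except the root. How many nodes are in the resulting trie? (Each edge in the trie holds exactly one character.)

Insert word by word; a character creates a node only if that edge doesn't already exist:
  "bqdoukf" → 7 new (b, q, d, o, u, k, f)
  "zohuovwnei" → 10 new (z, o, h, u, o, v, w, n, e, i)
  "xxkojgg" → 7 new (x, x, k, o, j, g, g)
  "zle" → prefix "z" already present; 2 new (l, e)
  "zlbeqt" → prefix "zl" already present; 4 new (b, e, q, t)
  "zlbeqtr" → prefix "zlbeqt" already present; 1 new (r)
  "zllbrekkql" → prefix "zl" already present; 8 new (l, b, r, e, k, k, q, l)
  "zllibw" → prefix "zll" already present; 3 new (i, b, w)
  "zohuopbla" → prefix "zohuo" already present; 4 new (p, b, l, a)
  "zlbeqhlld" → prefix "zlbeq" already present; 4 new (h, l, l, d)
  "bqd" → prefix "bqd" already present; 0 new (none)
Total nodes = 7 + 10 + 7 + 2 + 4 + 1 + 8 + 3 + 4 + 4 + 0 = 50

50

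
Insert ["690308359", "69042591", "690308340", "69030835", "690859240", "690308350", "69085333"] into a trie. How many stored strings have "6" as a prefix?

Walk to "6"; the words in its subtree are exactly those with that prefix.
Matches: "690308340", "69030835", "690308350", "690308359", "69042591", "69085333", "690859240"
Count: 7

7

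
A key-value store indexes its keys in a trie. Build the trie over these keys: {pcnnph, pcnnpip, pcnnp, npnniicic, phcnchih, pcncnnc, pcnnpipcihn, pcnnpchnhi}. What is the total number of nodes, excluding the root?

37

Count nodes per top-level branch (shared prefixes stored once):
  'n'-branch (npnniicic): 9 nodes
  'p'-branch (pcncnnc, pcnnp, pcnnpchnhi, pcnnph, pcnnpip, pcnnpipcihn, phcnchih): 28 nodes
Sum: 37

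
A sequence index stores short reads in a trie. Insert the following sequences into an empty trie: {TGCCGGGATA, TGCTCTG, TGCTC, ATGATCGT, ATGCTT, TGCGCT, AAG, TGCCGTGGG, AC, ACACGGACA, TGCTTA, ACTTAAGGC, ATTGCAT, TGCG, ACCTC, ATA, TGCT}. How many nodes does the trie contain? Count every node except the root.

60

For each word, the new-node count is its length minus the longest prefix already in the trie:
  "TGCCGGGATA" → 10 new (T, G, C, C, G, G, G, A, T, A)
  "TGCTCTG" → prefix "TGC" already present; 4 new (T, C, T, G)
  "TGCTC" → prefix "TGCTC" already present; 0 new (none)
  "ATGATCGT" → 8 new (A, T, G, A, T, C, G, T)
  "ATGCTT" → prefix "ATG" already present; 3 new (C, T, T)
  "TGCGCT" → prefix "TGC" already present; 3 new (G, C, T)
  "AAG" → prefix "A" already present; 2 new (A, G)
  "TGCCGTGGG" → prefix "TGCCG" already present; 4 new (T, G, G, G)
  "AC" → prefix "A" already present; 1 new (C)
  "ACACGGACA" → prefix "AC" already present; 7 new (A, C, G, G, A, C, A)
  "TGCTTA" → prefix "TGCT" already present; 2 new (T, A)
  "ACTTAAGGC" → prefix "AC" already present; 7 new (T, T, A, A, G, G, C)
  "ATTGCAT" → prefix "AT" already present; 5 new (T, G, C, A, T)
  "TGCG" → prefix "TGCG" already present; 0 new (none)
  "ACCTC" → prefix "AC" already present; 3 new (C, T, C)
  "ATA" → prefix "AT" already present; 1 new (A)
  "TGCT" → prefix "TGCT" already present; 0 new (none)
Total nodes = 10 + 4 + 0 + 8 + 3 + 3 + 2 + 4 + 1 + 7 + 2 + 7 + 5 + 0 + 3 + 1 + 0 = 60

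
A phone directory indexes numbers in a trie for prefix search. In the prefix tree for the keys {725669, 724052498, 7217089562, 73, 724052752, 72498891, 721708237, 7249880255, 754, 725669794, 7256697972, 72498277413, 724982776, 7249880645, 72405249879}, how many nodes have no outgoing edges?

Leaves are exactly the stored words that no other stored word extends.
Those words: "721708237", "7217089562", "72405249879", "724052752", "72498277413", "724982776", "7249880255", "7249880645", "72498891", "725669794", "7256697972", "73", "754"
Leaf count: 13

13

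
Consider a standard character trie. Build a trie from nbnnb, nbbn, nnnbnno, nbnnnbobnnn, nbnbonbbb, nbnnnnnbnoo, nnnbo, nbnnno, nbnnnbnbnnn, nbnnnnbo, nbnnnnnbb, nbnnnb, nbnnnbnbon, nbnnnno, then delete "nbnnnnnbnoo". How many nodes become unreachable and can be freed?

3

After clearing the end-marker at "nbnnnnnbnoo", prune upward until reaching a node still needed by another word.
The suffix "noo" (3 nodes) is used only by "nbnnnnnbnoo"; the node for "nbnnnnnb" still has the child "b", so pruning stops there.
Nodes removed: 3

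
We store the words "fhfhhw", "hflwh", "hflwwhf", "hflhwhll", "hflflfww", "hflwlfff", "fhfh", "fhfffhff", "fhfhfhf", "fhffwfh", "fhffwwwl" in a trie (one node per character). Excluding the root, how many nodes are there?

42

Count nodes per top-level branch (shared prefixes stored once):
  'f'-branch (fhfffhff, fhffwfh, fhffwwwl, fhfh, fhfhfhf, fhfhhw): 20 nodes
  'h'-branch (hflflfww, hflhwhll, hflwh, hflwlfff, hflwwhf): 22 nodes
Sum: 42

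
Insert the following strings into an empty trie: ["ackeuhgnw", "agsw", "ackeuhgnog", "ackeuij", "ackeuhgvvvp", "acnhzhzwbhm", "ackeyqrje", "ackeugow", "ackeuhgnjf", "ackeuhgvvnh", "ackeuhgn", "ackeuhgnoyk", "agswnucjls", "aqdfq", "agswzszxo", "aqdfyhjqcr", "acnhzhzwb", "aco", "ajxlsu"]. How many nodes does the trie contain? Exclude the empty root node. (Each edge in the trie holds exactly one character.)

70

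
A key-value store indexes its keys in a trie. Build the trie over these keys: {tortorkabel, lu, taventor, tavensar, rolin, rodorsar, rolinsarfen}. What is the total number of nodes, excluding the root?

For each word, the new-node count is its length minus the longest prefix already in the trie:
  "tortorkabel" → 11 new (t, o, r, t, o, r, k, a, b, e, l)
  "lu" → 2 new (l, u)
  "taventor" → prefix "t" already present; 7 new (a, v, e, n, t, o, r)
  "tavensar" → prefix "taven" already present; 3 new (s, a, r)
  "rolin" → 5 new (r, o, l, i, n)
  "rodorsar" → prefix "ro" already present; 6 new (d, o, r, s, a, r)
  "rolinsarfen" → prefix "rolin" already present; 6 new (s, a, r, f, e, n)
Total nodes = 11 + 2 + 7 + 3 + 5 + 6 + 6 = 40

40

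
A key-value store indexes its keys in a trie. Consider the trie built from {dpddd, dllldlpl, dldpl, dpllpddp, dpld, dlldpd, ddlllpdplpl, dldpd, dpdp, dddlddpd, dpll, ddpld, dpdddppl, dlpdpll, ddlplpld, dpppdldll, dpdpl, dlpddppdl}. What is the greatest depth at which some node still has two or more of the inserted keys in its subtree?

The deepest shared node is where two words last agree before diverging.
e.g. "dpddd" and "dpdddppl" share the prefix "dpddd" of length 5; no pair shares a longer one.
Longest shared-prefix length: 5

5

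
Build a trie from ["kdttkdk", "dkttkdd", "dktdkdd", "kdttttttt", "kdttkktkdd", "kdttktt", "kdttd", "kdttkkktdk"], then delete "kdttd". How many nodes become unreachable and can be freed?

1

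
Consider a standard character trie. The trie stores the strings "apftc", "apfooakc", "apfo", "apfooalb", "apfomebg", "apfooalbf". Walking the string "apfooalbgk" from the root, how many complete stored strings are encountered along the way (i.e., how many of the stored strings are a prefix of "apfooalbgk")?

Check each prefix of "apfooalbgk" against the stored set — each match is an end-marker on the path.
Prefixes of the query that are stored words: "apfo", "apfooalb"
Count: 2

2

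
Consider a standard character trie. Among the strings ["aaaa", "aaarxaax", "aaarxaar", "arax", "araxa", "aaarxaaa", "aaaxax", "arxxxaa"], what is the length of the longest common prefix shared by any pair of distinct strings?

7

Look for the deepest trie node that still has at least two words in its subtree.
"aaarxaaa" and "aaarxaar" agree on "aaarxaa" (7 characters) before diverging; nothing deeper is shared.
Longest shared-prefix length: 7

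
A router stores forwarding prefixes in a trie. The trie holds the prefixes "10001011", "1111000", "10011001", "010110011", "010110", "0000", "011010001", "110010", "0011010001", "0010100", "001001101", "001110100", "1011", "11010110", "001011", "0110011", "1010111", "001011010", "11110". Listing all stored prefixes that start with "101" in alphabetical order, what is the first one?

DFS of the "101" subtree visits, in order: "1010111", "1011"
The 1st is 1010111.

1010111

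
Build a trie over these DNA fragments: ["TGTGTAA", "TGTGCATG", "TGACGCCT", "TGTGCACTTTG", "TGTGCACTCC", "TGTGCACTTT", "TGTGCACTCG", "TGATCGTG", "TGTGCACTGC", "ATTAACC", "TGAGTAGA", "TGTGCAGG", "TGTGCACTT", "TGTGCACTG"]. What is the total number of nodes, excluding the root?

Trace insertions, counting only characters that open a new branch:
  "TGTGTAA" → 7 new (T, G, T, G, T, A, A)
  "TGTGCATG" → prefix "TGTG" already present; 4 new (C, A, T, G)
  "TGACGCCT" → prefix "TG" already present; 6 new (A, C, G, C, C, T)
  "TGTGCACTTTG" → prefix "TGTGCA" already present; 5 new (C, T, T, T, G)
  "TGTGCACTCC" → prefix "TGTGCACT" already present; 2 new (C, C)
  "TGTGCACTTT" → prefix "TGTGCACTTT" already present; 0 new (none)
  "TGTGCACTCG" → prefix "TGTGCACTC" already present; 1 new (G)
  "TGATCGTG" → prefix "TGA" already present; 5 new (T, C, G, T, G)
  "TGTGCACTGC" → prefix "TGTGCACT" already present; 2 new (G, C)
  "ATTAACC" → 7 new (A, T, T, A, A, C, C)
  "TGAGTAGA" → prefix "TGA" already present; 5 new (G, T, A, G, A)
  "TGTGCAGG" → prefix "TGTGCA" already present; 2 new (G, G)
  "TGTGCACTT" → prefix "TGTGCACTT" already present; 0 new (none)
  "TGTGCACTG" → prefix "TGTGCACTG" already present; 0 new (none)
Total nodes = 7 + 4 + 6 + 5 + 2 + 0 + 1 + 5 + 2 + 7 + 5 + 2 + 0 + 0 = 46

46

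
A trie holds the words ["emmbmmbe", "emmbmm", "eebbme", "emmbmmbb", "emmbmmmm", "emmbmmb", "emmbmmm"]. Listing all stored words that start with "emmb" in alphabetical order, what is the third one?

Filter for "emmb…" and sort: "emmbmm", "emmbmmb", "emmbmmbb", "emmbmmbe", "emmbmmm", "emmbmmmm"
Position 3: emmbmmbb

emmbmmbb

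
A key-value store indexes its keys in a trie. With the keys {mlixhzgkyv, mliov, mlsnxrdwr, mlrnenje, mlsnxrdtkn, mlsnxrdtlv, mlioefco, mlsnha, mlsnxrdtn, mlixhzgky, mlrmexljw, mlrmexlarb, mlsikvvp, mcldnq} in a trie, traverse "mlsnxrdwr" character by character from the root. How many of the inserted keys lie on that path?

1

Check each prefix of "mlsnxrdwr" against the stored set — each match is an end-marker on the path.
Prefixes of the query that are stored words: "mlsnxrdwr"
Count: 1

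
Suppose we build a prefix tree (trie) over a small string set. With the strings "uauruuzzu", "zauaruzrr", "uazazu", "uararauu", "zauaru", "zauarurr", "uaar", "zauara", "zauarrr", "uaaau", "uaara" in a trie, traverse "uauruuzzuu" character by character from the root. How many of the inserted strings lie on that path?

Check each prefix of "uauruuzzuu" against the stored set — each match is an end-marker on the path.
Prefixes of the query that are stored words: "uauruuzzu"
Count: 1

1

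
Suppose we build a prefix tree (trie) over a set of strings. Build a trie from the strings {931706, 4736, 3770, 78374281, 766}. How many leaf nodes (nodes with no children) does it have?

5

Leaves are exactly the stored words that no other stored word extends.
Those words: "3770", "4736", "766", "78374281", "931706"
Leaf count: 5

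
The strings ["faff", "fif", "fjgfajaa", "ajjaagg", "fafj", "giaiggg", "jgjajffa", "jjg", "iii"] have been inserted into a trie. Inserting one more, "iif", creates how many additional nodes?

"ii" is already a path in the trie; the remaining "f" must be added.
So 3 − 2 = 1 new nodes.

1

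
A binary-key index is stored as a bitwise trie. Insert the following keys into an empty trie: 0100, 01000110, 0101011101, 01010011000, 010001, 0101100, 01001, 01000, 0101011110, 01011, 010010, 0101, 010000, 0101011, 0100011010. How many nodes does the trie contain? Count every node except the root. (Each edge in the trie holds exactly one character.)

31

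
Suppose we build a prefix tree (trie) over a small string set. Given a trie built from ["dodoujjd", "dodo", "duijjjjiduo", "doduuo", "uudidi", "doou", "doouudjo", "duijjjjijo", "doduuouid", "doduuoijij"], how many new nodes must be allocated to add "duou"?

"du" is already a path in the trie; the remaining "ou" must be added.
Each of the 2 remaining characters creates one node.

2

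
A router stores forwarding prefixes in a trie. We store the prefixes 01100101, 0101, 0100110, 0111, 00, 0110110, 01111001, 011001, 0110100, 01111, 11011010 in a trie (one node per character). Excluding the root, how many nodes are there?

33

Trie structure (* marks end of a word):
(root)
├─ 0
│  ├─ 0 *
│  └─ 1
│     ├─ 0
│     │  ├─ 0
│     │  │  └─ 1
│     │  │     └─ 1
│     │  │        └─ 0 *
│     │  └─ 1 *
│     └─ 1
│        ├─ 0
│        │  ├─ 0
│        │  │  └─ 1 *
│        │  │     └─ 0
│        │  │        └─ 1 *
│        │  └─ 1
│        │     ├─ 0
│        │     │  └─ 0 *
│        │     └─ 1
│        │        └─ 0 *
│        └─ 1 *
│           └─ 1 *
│              └─ 0
│                 └─ 0
│                    └─ 1 *
└─ 1
   └─ 1
      └─ 0
         └─ 1
            └─ 1
               └─ 0
                  └─ 1
                     └─ 0 *
Counting every labelled node above: 33.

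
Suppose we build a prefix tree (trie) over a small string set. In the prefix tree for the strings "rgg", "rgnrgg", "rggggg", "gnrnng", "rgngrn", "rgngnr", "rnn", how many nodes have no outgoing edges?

Leaves are exactly the stored words that no other stored word extends.
Those words: "gnrnng", "rggggg", "rgngnr", "rgngrn", "rgnrgg", "rnn"
Leaf count: 6

6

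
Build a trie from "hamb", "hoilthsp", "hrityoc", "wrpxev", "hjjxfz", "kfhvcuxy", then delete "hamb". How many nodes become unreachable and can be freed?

3

A node on "hamb"'s path can go only if nothing else ends at it or branches off below it.
The suffix "amb" (3 nodes) is used only by "hamb"; the node for "h" still has the child "o", so pruning stops there.
Nodes removed: 3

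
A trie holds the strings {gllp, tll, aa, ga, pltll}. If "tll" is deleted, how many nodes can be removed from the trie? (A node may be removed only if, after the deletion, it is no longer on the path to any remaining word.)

Walk "tll" from the leaf back toward the root, removing each node that no remaining word uses.
No other word shares any prefix with "tll", so all 3 of its nodes go.
Nodes removed: 3

3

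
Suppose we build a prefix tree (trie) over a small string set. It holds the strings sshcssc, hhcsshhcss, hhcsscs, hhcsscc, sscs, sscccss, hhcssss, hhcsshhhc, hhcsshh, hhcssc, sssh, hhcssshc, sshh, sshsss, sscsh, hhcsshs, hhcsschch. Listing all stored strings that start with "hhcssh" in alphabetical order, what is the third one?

Filter for "hhcssh…" and sort: "hhcsshh", "hhcsshhcss", "hhcsshhhc", "hhcsshs"
The 3rd is hhcsshhhc.

hhcsshhhc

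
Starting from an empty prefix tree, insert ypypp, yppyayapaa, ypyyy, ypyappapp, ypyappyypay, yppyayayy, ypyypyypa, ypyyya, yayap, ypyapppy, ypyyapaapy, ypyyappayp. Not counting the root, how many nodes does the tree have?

For each word, the new-node count is its length minus the longest prefix already in the trie:
  "ypypp" → 5 new (y, p, y, p, p)
  "yppyayapaa" → prefix "yp" already present; 8 new (p, y, a, y, a, p, a, a)
  "ypyyy" → prefix "ypy" already present; 2 new (y, y)
  "ypyappapp" → prefix "ypy" already present; 6 new (a, p, p, a, p, p)
  "ypyappyypay" → prefix "ypyapp" already present; 5 new (y, y, p, a, y)
  "yppyayayy" → prefix "yppyaya" already present; 2 new (y, y)
  "ypyypyypa" → prefix "ypyy" already present; 5 new (p, y, y, p, a)
  "ypyyya" → prefix "ypyyy" already present; 1 new (a)
  "yayap" → prefix "y" already present; 4 new (a, y, a, p)
  "ypyapppy" → prefix "ypyapp" already present; 2 new (p, y)
  "ypyyapaapy" → prefix "ypyy" already present; 6 new (a, p, a, a, p, y)
  "ypyyappayp" → prefix "ypyyap" already present; 4 new (p, a, y, p)
Total nodes = 5 + 8 + 2 + 6 + 5 + 2 + 5 + 1 + 4 + 2 + 6 + 4 = 50

50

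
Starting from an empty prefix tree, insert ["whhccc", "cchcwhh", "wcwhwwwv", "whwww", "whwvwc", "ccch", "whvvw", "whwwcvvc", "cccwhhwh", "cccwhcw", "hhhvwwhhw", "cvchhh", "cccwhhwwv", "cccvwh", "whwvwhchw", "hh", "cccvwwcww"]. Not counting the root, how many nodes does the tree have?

Trace insertions, counting only characters that open a new branch:
  "whhccc" → 6 new (w, h, h, c, c, c)
  "cchcwhh" → 7 new (c, c, h, c, w, h, h)
  "wcwhwwwv" → prefix "w" already present; 7 new (c, w, h, w, w, w, v)
  "whwww" → prefix "wh" already present; 3 new (w, w, w)
  "whwvwc" → prefix "whw" already present; 3 new (v, w, c)
  "ccch" → prefix "cc" already present; 2 new (c, h)
  "whvvw" → prefix "wh" already present; 3 new (v, v, w)
  "whwwcvvc" → prefix "whww" already present; 4 new (c, v, v, c)
  "cccwhhwh" → prefix "ccc" already present; 5 new (w, h, h, w, h)
  "cccwhcw" → prefix "cccwh" already present; 2 new (c, w)
  "hhhvwwhhw" → 9 new (h, h, h, v, w, w, h, h, w)
  "cvchhh" → prefix "c" already present; 5 new (v, c, h, h, h)
  "cccwhhwwv" → prefix "cccwhhw" already present; 2 new (w, v)
  "cccvwh" → prefix "ccc" already present; 3 new (v, w, h)
  "whwvwhchw" → prefix "whwvw" already present; 4 new (h, c, h, w)
  "hh" → prefix "hh" already present; 0 new (none)
  "cccvwwcww" → prefix "cccvw" already present; 4 new (w, c, w, w)
Total nodes = 6 + 7 + 7 + 3 + 3 + 2 + 3 + 4 + 5 + 2 + 9 + 5 + 2 + 3 + 4 + 0 + 4 = 69

69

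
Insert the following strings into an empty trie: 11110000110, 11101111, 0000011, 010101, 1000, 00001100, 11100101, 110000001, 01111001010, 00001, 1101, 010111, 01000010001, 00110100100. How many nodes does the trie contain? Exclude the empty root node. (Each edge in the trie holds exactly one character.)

75

Trace insertions, counting only characters that open a new branch:
  "11110000110" → 11 new (1, 1, 1, 1, 0, 0, 0, 0, 1, 1, 0)
  "11101111" → prefix "111" already present; 5 new (0, 1, 1, 1, 1)
  "0000011" → 7 new (0, 0, 0, 0, 0, 1, 1)
  "010101" → prefix "0" already present; 5 new (1, 0, 1, 0, 1)
  "1000" → prefix "1" already present; 3 new (0, 0, 0)
  "00001100" → prefix "0000" already present; 4 new (1, 1, 0, 0)
  "11100101" → prefix "1110" already present; 4 new (0, 1, 0, 1)
  "110000001" → prefix "11" already present; 7 new (0, 0, 0, 0, 0, 0, 1)
  "01111001010" → prefix "01" already present; 9 new (1, 1, 1, 0, 0, 1, 0, 1, 0)
  "00001" → prefix "00001" already present; 0 new (none)
  "1101" → prefix "110" already present; 1 new (1)
  "010111" → prefix "0101" already present; 2 new (1, 1)
  "01000010001" → prefix "010" already present; 8 new (0, 0, 0, 1, 0, 0, 0, 1)
  "00110100100" → prefix "00" already present; 9 new (1, 1, 0, 1, 0, 0, 1, 0, 0)
Total nodes = 11 + 5 + 7 + 5 + 3 + 4 + 4 + 7 + 9 + 0 + 1 + 2 + 8 + 9 = 75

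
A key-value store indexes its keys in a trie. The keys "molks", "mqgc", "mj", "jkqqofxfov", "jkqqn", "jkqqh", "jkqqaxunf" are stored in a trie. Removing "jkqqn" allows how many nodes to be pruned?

1

Walk "jkqqn" from the leaf back toward the root, removing each node that no remaining word uses.
The suffix "n" (1 node) is used only by "jkqqn"; the node for "jkqq" still has the child "o", so pruning stops there.
Nodes removed: 1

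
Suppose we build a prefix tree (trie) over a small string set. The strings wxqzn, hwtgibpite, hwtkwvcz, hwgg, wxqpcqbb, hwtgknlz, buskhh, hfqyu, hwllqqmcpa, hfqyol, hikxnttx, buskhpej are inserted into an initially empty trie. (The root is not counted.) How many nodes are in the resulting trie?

Trace insertions, counting only characters that open a new branch:
  "wxqzn" → 5 new (w, x, q, z, n)
  "hwtgibpite" → 10 new (h, w, t, g, i, b, p, i, t, e)
  "hwtkwvcz" → prefix "hwt" already present; 5 new (k, w, v, c, z)
  "hwgg" → prefix "hw" already present; 2 new (g, g)
  "wxqpcqbb" → prefix "wxq" already present; 5 new (p, c, q, b, b)
  "hwtgknlz" → prefix "hwtg" already present; 4 new (k, n, l, z)
  "buskhh" → 6 new (b, u, s, k, h, h)
  "hfqyu" → prefix "h" already present; 4 new (f, q, y, u)
  "hwllqqmcpa" → prefix "hw" already present; 8 new (l, l, q, q, m, c, p, a)
  "hfqyol" → prefix "hfqy" already present; 2 new (o, l)
  "hikxnttx" → prefix "h" already present; 7 new (i, k, x, n, t, t, x)
  "buskhpej" → prefix "buskh" already present; 3 new (p, e, j)
Total nodes = 5 + 10 + 5 + 2 + 5 + 4 + 6 + 4 + 8 + 2 + 7 + 3 = 61

61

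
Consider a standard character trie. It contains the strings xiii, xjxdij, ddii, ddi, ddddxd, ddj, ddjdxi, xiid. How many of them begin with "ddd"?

1

Traverse to the node for "ddd", then collect every word in that subtree.
Words under "ddd": ddddxd
Count: 1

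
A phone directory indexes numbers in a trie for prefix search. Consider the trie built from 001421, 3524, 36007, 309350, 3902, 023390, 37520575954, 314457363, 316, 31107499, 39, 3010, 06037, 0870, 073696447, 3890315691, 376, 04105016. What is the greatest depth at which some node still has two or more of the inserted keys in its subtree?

Equivalently: take the maximum, over all pairs, of their longest common prefix length.
e.g. "3010" and "309350" share the prefix "30" of length 2; no pair shares a longer one.
Longest shared-prefix length: 2

2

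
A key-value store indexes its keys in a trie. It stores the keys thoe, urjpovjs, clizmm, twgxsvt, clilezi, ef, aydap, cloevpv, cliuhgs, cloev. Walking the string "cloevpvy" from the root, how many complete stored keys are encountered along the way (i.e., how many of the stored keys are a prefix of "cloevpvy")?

2

Walk "cloevpvy" from the root; an end-of-word marker is hit whenever a stored word is a prefix of "cloevpvy".
Prefixes of the query that are stored words: "cloev", "cloevpv"
Count: 2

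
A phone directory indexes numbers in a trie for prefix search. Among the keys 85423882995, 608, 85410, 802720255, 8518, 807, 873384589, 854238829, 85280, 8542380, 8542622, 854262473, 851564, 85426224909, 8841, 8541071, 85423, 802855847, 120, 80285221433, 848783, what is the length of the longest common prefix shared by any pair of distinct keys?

Equivalently: take the maximum, over all pairs, of their longest common prefix length.
"854238829" and "85423882995" agree on "854238829" (9 characters) before diverging; nothing deeper is shared.
Longest shared-prefix length: 9

9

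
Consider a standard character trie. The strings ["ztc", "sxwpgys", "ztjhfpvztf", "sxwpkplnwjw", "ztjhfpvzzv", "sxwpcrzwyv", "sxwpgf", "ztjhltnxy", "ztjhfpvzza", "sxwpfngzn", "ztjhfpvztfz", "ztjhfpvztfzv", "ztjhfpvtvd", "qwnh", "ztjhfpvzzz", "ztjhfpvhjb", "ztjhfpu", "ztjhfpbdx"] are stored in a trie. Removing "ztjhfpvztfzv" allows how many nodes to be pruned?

1

A node on "ztjhfpvztfzv"'s path can go only if nothing else ends at it or branches off below it.
The suffix "v" (1 node) is used only by "ztjhfpvztfzv"; "ztjhfpvztfz" is itself a stored word, so pruning stops there.
Nodes removed: 1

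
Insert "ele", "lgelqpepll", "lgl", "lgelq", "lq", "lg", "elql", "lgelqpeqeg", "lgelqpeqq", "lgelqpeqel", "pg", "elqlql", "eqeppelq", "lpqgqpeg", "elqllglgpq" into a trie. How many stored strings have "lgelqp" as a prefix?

Walk to "lgelqp"; the words in its subtree are exactly those with that prefix.
Matches: "lgelqpepll", "lgelqpeqeg", "lgelqpeqel", "lgelqpeqq"
Count: 4

4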